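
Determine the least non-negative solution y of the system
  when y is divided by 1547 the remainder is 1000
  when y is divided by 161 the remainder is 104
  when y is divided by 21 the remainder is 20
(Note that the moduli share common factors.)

78350

gcd(1547, 161) = 7 and 7 | (104 − 1000), so the pair is consistent; merging gives y ≡ 7188 (mod 35581), where 35581 = lcm(1547, 161).
gcd(35581, 21) = 7 and 7 | (20 − 7188), so the pair is consistent; merging gives y ≡ 78350 (mod 106743), where 106743 = lcm(35581, 21).
The solution is unique modulo lcm(1547, 161, 21) = 106743.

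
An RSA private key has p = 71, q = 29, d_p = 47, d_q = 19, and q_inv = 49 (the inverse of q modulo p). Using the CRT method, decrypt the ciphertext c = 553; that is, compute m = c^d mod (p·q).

1128

m₁ = c^(d_p) mod p: c ≡ 56 (mod 71), and 56^47 mod 71 = 63.
m₂ = c^(d_q) mod q: c ≡ 2 (mod 29), and 2^19 mod 29 = 26.
h = q_inv·(m₁ − m₂) mod p = 49·(63 − 26) mod 71 = 38.
m = m₂ + h·q = 26 + 38·29 = 1128.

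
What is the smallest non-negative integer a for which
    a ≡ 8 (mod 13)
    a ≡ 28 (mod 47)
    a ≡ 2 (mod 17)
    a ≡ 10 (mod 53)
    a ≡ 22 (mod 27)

2301853

From a ≡ 8 (mod 13) write a = 8 + 13t. Substituting into a ≡ 28 (mod 47) gives 13t ≡ 20 (mod 47), and since 13⁻¹ ≡ 29 (mod 47), t ≡ 16. Hence a ≡ 8 + 13·16 = 216 (mod 611).
From a ≡ 216 (mod 611) write a = 216 + 611t. Substituting into a ≡ 2 (mod 17) gives 611t ≡ 7 (mod 17), and since 16⁻¹ ≡ 16 (mod 17), t ≡ 10. Hence a ≡ 216 + 611·10 = 6326 (mod 10387).
From a ≡ 6326 (mod 10387) write a = 6326 + 10387t. Substituting into a ≡ 10 (mod 53) gives 10387t ≡ 44 (mod 53), and since 52⁻¹ ≡ 52 (mod 53), t ≡ 9. Hence a ≡ 6326 + 10387·9 = 99809 (mod 550511).
From a ≡ 99809 (mod 550511) write a = 99809 + 550511t. Substituting into a ≡ 22 (mod 27) gives 550511t ≡ 5 (mod 27), and since 8⁻¹ ≡ 17 (mod 27), t ≡ 4. Hence a ≡ 99809 + 550511·4 = 2301853 (mod 14863797).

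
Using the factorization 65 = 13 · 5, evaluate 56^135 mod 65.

51

Mod 13: 56 ≡ 4; by Fermat, exponent reduces to 135 mod 12 = 3; 4^3 ≡ 12 (mod 13).
Mod 5: 56 ≡ 1; by Fermat, exponent reduces to 135 mod 4 = 3; 1^3 ≡ 1 (mod 5).
Combine by CRT: x ≡ 12 (mod 13), x ≡ 1 (mod 5) ⇒ x ≡ 51 (mod 65).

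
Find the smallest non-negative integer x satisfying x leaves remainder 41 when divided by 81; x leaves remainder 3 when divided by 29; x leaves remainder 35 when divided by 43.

78854

From x ≡ 41 (mod 81) write x = 41 + 81t. Substituting into x ≡ 3 (mod 29) gives 81t ≡ 20 (mod 29), and since 23⁻¹ ≡ 24 (mod 29), t ≡ 16. Hence x ≡ 41 + 81·16 = 1337 (mod 2349).
From x ≡ 1337 (mod 2349) write x = 1337 + 2349t. Substituting into x ≡ 35 (mod 43) gives 2349t ≡ 31 (mod 43), and since 27⁻¹ ≡ 8 (mod 43), t ≡ 33. Hence x ≡ 1337 + 2349·33 = 78854 (mod 101007).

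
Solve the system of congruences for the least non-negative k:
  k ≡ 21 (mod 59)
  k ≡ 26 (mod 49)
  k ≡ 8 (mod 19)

The moduli are pairwise coprime; N = 59·49·19 = 54929.
N/59 = 931; 931 ≡ 46 (mod 59); 46·9 ≡ 1, so inverse 9.
N/49 = 1121; 1121 ≡ 43 (mod 49); 43·8 ≡ 1, so inverse 8.
N/19 = 2891; 2891 ≡ 3 (mod 19); 3·13 ≡ 1, so inverse 13.
k ≡ 21·931·9 + 26·1121·8 + 8·2891·13 = 709791.
709791 mod 54929 = 50643.

50643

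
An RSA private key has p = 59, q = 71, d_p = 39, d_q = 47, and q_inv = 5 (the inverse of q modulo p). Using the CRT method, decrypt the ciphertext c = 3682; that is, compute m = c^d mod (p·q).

m₁ = c^(d_p) mod p: c ≡ 24 (mod 59), and 24^39 mod 59 = 39.
m₂ = c^(d_q) mod q: c ≡ 61 (mod 71), and 61^47 mod 71 = 53.
h = q_inv·(m₁ − m₂) mod p = 5·(39 − 53) mod 59 = 48.
m = m₂ + h·q = 53 + 48·71 = 3461.

3461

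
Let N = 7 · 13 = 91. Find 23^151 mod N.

Mod 7: 23 ≡ 2; by Fermat, exponent reduces to 151 mod 6 = 1; 2^1 ≡ 2 (mod 7).
Mod 13: 23 ≡ 10; by Fermat, exponent reduces to 151 mod 12 = 7; 10^7 ≡ 10 (mod 13).
Combine by CRT: x ≡ 2 (mod 7), x ≡ 10 (mod 13) ⇒ x ≡ 23 (mod 91).

23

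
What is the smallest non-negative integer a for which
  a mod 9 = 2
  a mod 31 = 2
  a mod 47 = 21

6977

Combine the congruences pairwise.
From a ≡ 2 (mod 9) write a = 2 + 9t. Substituting into a ≡ 2 (mod 31) gives 9t ≡ 0 (mod 31), and since 9⁻¹ ≡ 7 (mod 31), t ≡ 0. Hence a ≡ 2 + 9·0 = 2 (mod 279).
From a ≡ 2 (mod 279) write a = 2 + 279t. Substituting into a ≡ 21 (mod 47) gives 279t ≡ 19 (mod 47), and since 44⁻¹ ≡ 31 (mod 47), t ≡ 25. Hence a ≡ 2 + 279·25 = 6977 (mod 13113).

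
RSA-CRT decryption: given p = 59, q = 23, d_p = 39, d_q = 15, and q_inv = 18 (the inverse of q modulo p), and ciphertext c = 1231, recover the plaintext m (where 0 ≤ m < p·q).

588

m₁ = c^(d_p) mod p: c ≡ 51 (mod 59), and 51^39 mod 59 = 57.
m₂ = c^(d_q) mod q: c ≡ 12 (mod 23), and 12^15 mod 23 = 13.
h = q_inv·(m₁ − m₂) mod p = 18·(57 − 13) mod 59 = 25.
m = m₂ + h·q = 13 + 25·23 = 588.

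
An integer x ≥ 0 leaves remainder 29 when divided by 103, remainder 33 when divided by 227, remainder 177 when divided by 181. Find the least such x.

From x ≡ 29 (mod 103) write x = 29 + 103t. Substituting into x ≡ 33 (mod 227) gives 103t ≡ 4 (mod 227), and since 103⁻¹ ≡ 108 (mod 227), t ≡ 205. Hence x ≡ 29 + 103·205 = 21144 (mod 23381).
From x ≡ 21144 (mod 23381) write x = 21144 + 23381t. Substituting into x ≡ 177 (mod 181) gives 23381t ≡ 29 (mod 181), and since 32⁻¹ ≡ 17 (mod 181), t ≡ 131. Hence x ≡ 21144 + 23381·131 = 3084055 (mod 4231961).

3084055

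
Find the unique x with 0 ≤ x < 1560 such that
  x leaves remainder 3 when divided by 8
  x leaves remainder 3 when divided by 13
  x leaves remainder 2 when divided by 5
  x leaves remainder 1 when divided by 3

1147

The moduli are pairwise coprime; N = 8·13·5·3 = 1560.
N/8 = 195; 195 ≡ 3 (mod 8); 3·3 ≡ 1, so inverse 3.
N/13 = 120; 120 ≡ 3 (mod 13); 3·9 ≡ 1, so inverse 9.
N/5 = 312; 312 ≡ 2 (mod 5); 2·3 ≡ 1, so inverse 3.
N/3 = 520; 520 ≡ 1 (mod 3), inverse 1.
x ≡ 3·195·3 + 3·120·9 + 2·312·3 + 1·520·1 = 7387.
7387 mod 1560 = 1147.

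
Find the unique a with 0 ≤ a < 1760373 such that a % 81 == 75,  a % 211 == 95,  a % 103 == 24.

The moduli are pairwise coprime; N = 81·211·103 = 1760373.
N/81 = 21733; 21733 ≡ 25 (mod 81); 25·13 ≡ 1, so inverse 13.
N/211 = 8343; 8343 ≡ 114 (mod 211); 114·87 ≡ 1, so inverse 87.
N/103 = 17091; 17091 ≡ 96 (mod 103); 96·44 ≡ 1, so inverse 44.
a ≡ 75·21733·13 + 95·8343·87 + 24·17091·44 = 108192666.
108192666 mod 1760373 = 809913.

809913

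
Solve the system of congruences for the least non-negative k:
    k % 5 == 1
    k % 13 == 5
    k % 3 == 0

96

The moduli are pairwise coprime; N = 5·13·3 = 195.
N/5 = 39; 39 ≡ 4 (mod 5); 4·4 ≡ 1, so inverse 4.
N/13 = 15; 15 ≡ 2 (mod 13); 2·7 ≡ 1, so inverse 7.
N/3 = 65; 65 ≡ 2 (mod 3); 2·2 ≡ 1, so inverse 2.
k ≡ 1·39·4 + 5·15·7 + 0·65·2 = 681.
681 mod 195 = 96.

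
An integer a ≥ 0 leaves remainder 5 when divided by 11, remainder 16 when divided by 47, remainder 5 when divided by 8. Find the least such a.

The moduli are pairwise coprime; N = 11·47·8 = 4136.
N/11 = 376; 376 ≡ 2 (mod 11); 2·6 ≡ 1, so inverse 6.
N/47 = 88; 88 ≡ 41 (mod 47); 41·39 ≡ 1, so inverse 39.
N/8 = 517; 517 ≡ 5 (mod 8); 5·5 ≡ 1, so inverse 5.
a ≡ 5·376·6 + 16·88·39 + 5·517·5 = 79117.
79117 mod 4136 = 533.

533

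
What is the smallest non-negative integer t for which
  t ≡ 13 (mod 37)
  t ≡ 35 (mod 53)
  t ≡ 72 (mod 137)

40898

The moduli are pairwise coprime; N = 37·53·137 = 268657.
N/37 = 7261; 7261 ≡ 9 (mod 37); 9·33 ≡ 1, so inverse 33.
N/53 = 5069; 5069 ≡ 34 (mod 53); 34·39 ≡ 1, so inverse 39.
N/137 = 1961; 1961 ≡ 43 (mod 137); 43·51 ≡ 1, so inverse 51.
t ≡ 13·7261·33 + 35·5069·39 + 72·1961·51 = 17234946.
17234946 mod 268657 = 40898.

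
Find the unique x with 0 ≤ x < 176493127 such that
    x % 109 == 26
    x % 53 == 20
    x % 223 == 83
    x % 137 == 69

6672243

The moduli are pairwise coprime; N = 109·53·223·137 = 176493127.
N/109 = 1619203; 1619203 ≡ 8 (mod 109); 8·41 ≡ 1, so inverse 41.
N/53 = 3330059; 3330059 ≡ 16 (mod 53); 16·10 ≡ 1, so inverse 10.
N/223 = 791449; 791449 ≡ 22 (mod 223); 22·71 ≡ 1, so inverse 71.
N/137 = 1288271; 1288271 ≡ 60 (mod 137); 60·16 ≡ 1, so inverse 16.
x ≡ 26·1619203·41 + 20·3330059·10 + 83·791449·71 + 69·1288271·16 = 8478342339.
8478342339 mod 176493127 = 6672243.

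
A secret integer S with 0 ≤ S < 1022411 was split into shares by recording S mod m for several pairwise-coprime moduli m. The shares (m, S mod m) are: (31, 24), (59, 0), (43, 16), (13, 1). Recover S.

882935

From S ≡ 24 (mod 31) write S = 24 + 31t. Substituting into S ≡ 0 (mod 59) gives 31t ≡ 35 (mod 59), and since 31⁻¹ ≡ 40 (mod 59), t ≡ 43. Hence S ≡ 24 + 31·43 = 1357 (mod 1829).
From S ≡ 1357 (mod 1829) write S = 1357 + 1829t. Substituting into S ≡ 16 (mod 43) gives 1829t ≡ 35 (mod 43), and since 23⁻¹ ≡ 15 (mod 43), t ≡ 9. Hence S ≡ 1357 + 1829·9 = 17818 (mod 78647).
From S ≡ 17818 (mod 78647) write S = 17818 + 78647t. Substituting into S ≡ 1 (mod 13) gives 78647t ≡ 6 (mod 13), and since 10⁻¹ ≡ 4 (mod 13), t ≡ 11. Hence S ≡ 17818 + 78647·11 = 882935 (mod 1022411).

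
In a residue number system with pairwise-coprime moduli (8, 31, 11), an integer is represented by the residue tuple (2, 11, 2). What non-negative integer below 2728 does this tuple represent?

2026

From x ≡ 2 (mod 8) write x = 2 + 8t. Substituting into x ≡ 11 (mod 31) gives 8t ≡ 9 (mod 31), and since 8⁻¹ ≡ 4 (mod 31), t ≡ 5. Hence x ≡ 2 + 8·5 = 42 (mod 248).
From x ≡ 42 (mod 248) write x = 42 + 248t. Substituting into x ≡ 2 (mod 11) gives 248t ≡ 4 (mod 11), and since 6⁻¹ ≡ 2 (mod 11), t ≡ 8. Hence x ≡ 42 + 248·8 = 2026 (mod 2728).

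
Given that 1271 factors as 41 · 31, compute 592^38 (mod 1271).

Mod 41: 592 ≡ 18; 18^38 ≡ 10 (mod 41).
Mod 31: 592 ≡ 3; by Fermat, exponent reduces to 38 mod 30 = 8; 3^8 ≡ 20 (mod 31).
Combine by CRT: x ≡ 10 (mod 41), x ≡ 20 (mod 31) ⇒ x ≡ 51 (mod 1271).

51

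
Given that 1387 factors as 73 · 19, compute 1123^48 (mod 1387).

Mod 73: 1123 ≡ 28; 28^48 ≡ 64 (mod 73).
Mod 19: 1123 ≡ 2; by Fermat, exponent reduces to 48 mod 18 = 12; 2^12 ≡ 11 (mod 19).
Combine by CRT: x ≡ 64 (mod 73), x ≡ 11 (mod 19) ⇒ x ≡ 429 (mod 1387).

429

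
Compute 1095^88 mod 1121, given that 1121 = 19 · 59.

Mod 19: 1095 ≡ 12; by Fermat, exponent reduces to 88 mod 18 = 16; 12^16 ≡ 7 (mod 19).
Mod 59: 1095 ≡ 33; by Fermat, exponent reduces to 88 mod 58 = 30; 33^30 ≡ 26 (mod 59).
Combine by CRT: x ≡ 7 (mod 19), x ≡ 26 (mod 59) ⇒ x ≡ 26 (mod 1121).

26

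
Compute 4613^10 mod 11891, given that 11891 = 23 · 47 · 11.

Mod 23: 4613 ≡ 13; 13^10 ≡ 16 (mod 23).
Mod 47: 4613 ≡ 7; 7^10 ≡ 32 (mod 47).
Mod 11: 4613 ≡ 4; since 10 | 10, by Fermat 4^10 ≡ 1 (mod 11).
Combine by CRT: x ≡ 16 (mod 23), x ≡ 32 (mod 47), x ≡ 1 (mod 11) ⇒ x ≡ 1442 (mod 11891).

1442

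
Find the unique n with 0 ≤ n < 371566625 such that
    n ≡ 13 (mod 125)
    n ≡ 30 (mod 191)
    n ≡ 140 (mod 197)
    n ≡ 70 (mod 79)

The moduli are pairwise coprime; M = 125·191·197·79 = 371566625.
M/125 = 2972533; 2972533 ≡ 33 (mod 125); 33·72 ≡ 1, so inverse 72.
M/191 = 1945375; 1945375 ≡ 40 (mod 191); 40·43 ≡ 1, so inverse 43.
M/197 = 1886125; 1886125 ≡ 47 (mod 197); 47·109 ≡ 1, so inverse 109.
M/79 = 4703375; 4703375 ≡ 31 (mod 79); 31·51 ≡ 1, so inverse 51.
n ≡ 13·2972533·72 + 30·1945375·43 + 140·1886125·109 + 70·4703375·51 = 50865140888.
50865140888 mod 371566625 = 332079888.

332079888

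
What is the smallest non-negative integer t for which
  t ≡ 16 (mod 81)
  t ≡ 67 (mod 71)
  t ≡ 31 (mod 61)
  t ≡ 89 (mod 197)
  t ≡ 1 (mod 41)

The moduli are pairwise coprime; N = 81·71·61·197·41 = 2833500447.
N/81 = 34981487; 34981487 ≡ 17 (mod 81); 17·62 ≡ 1, so inverse 62.
N/71 = 39908457; 39908457 ≡ 67 (mod 71); 67·53 ≡ 1, so inverse 53.
N/61 = 46450827; 46450827 ≡ 59 (mod 61); 59·30 ≡ 1, so inverse 30.
N/197 = 14383251; 14383251 ≡ 84 (mod 197); 84·129 ≡ 1, so inverse 129.
N/41 = 69109767; 69109767 ≡ 3 (mod 41); 3·14 ≡ 1, so inverse 14.
t ≡ 16·34981487·62 + 67·39908457·53 + 31·46450827·30 + 89·14383251·129 + 1·69109767·14 = 385717476490.
385717476490 mod 2833500447 = 361415698.

361415698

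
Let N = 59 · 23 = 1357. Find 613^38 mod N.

1166

Mod 59: 613 ≡ 23; 23^38 ≡ 45 (mod 59).
Mod 23: 613 ≡ 15; by Fermat, exponent reduces to 38 mod 22 = 16; 15^16 ≡ 16 (mod 23).
Combine by CRT: x ≡ 45 (mod 59), x ≡ 16 (mod 23) ⇒ x ≡ 1166 (mod 1357).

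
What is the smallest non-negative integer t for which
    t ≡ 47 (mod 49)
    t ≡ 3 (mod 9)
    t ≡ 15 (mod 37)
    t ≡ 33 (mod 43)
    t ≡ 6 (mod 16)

The moduli are pairwise coprime; N = 49·9·37·43·16 = 11226096.
N/49 = 229104; 229104 ≡ 29 (mod 49); 29·22 ≡ 1, so inverse 22.
N/9 = 1247344; 1247344 ≡ 7 (mod 9); 7·4 ≡ 1, so inverse 4.
N/37 = 303408; 303408 ≡ 8 (mod 37); 8·14 ≡ 1, so inverse 14.
N/43 = 261072; 261072 ≡ 19 (mod 43); 19·34 ≡ 1, so inverse 34.
N/16 = 701631; 701631 ≡ 15 (mod 16); 15·15 ≡ 1, so inverse 15.
t ≡ 47·229104·22 + 3·1247344·4 + 15·303408·14 + 33·261072·34 + 6·701631·15 = 671646918.
671646918 mod 11226096 = 9307254.

9307254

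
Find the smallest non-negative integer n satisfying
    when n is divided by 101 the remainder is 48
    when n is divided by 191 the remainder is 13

Combine the congruences pairwise.
From n ≡ 48 (mod 101) write n = 48 + 101t. Substituting into n ≡ 13 (mod 191) gives 101t ≡ 156 (mod 191), and since 101⁻¹ ≡ 87 (mod 191), t ≡ 11. Hence n ≡ 48 + 101·11 = 1159 (mod 19291).

1159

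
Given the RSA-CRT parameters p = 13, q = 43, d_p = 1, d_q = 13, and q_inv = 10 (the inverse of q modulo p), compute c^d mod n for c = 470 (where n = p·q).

m₁ = c^(d_p) mod p: c ≡ 2 (mod 13), and 2^1 mod 13 = 2.
m₂ = c^(d_q) mod q: c ≡ 40 (mod 43), and 40^13 mod 43 = 31.
h = q_inv·(m₁ − m₂) mod p = 10·(2 − 31) mod 13 = 9.
m = m₂ + h·q = 31 + 9·43 = 418.

418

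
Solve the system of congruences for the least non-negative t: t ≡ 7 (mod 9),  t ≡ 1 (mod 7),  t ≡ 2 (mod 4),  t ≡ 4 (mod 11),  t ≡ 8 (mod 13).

28582

From t ≡ 7 (mod 9) write t = 7 + 9s. Substituting into t ≡ 1 (mod 7) gives 9s ≡ 1 (mod 7), and since 2⁻¹ ≡ 4 (mod 7), s ≡ 4. Hence t ≡ 7 + 9·4 = 43 (mod 63).
From t ≡ 43 (mod 63) write t = 43 + 63s. Substituting into t ≡ 2 (mod 4) gives 63s ≡ 3 (mod 4), and since 3⁻¹ ≡ 3 (mod 4), s ≡ 1. Hence t ≡ 43 + 63·1 = 106 (mod 252).
From t ≡ 106 (mod 252) write t = 106 + 252s. Substituting into t ≡ 4 (mod 11) gives 252s ≡ 8 (mod 11), and since 10⁻¹ ≡ 10 (mod 11), s ≡ 3. Hence t ≡ 106 + 252·3 = 862 (mod 2772).
From t ≡ 862 (mod 2772) write t = 862 + 2772s. Substituting into t ≡ 8 (mod 13) gives 2772s ≡ 4 (mod 13), and since 3⁻¹ ≡ 9 (mod 13), s ≡ 10. Hence t ≡ 862 + 2772·10 = 28582 (mod 36036).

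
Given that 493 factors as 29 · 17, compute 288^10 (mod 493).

Mod 29: 288 ≡ 27; 27^10 ≡ 9 (mod 29).
Mod 17: 288 ≡ 16; 16^10 ≡ 1 (mod 17).
Combine by CRT: x ≡ 9 (mod 29), x ≡ 1 (mod 17) ⇒ x ≡ 154 (mod 493).

154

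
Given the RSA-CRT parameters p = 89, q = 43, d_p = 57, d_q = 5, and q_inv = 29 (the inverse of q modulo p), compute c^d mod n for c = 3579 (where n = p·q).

1186

m₁ = c^(d_p) mod p: c ≡ 19 (mod 89), and 19^57 mod 89 = 29.
m₂ = c^(d_q) mod q: c ≡ 10 (mod 43), and 10^5 mod 43 = 25.
h = q_inv·(m₁ − m₂) mod p = 29·(29 − 25) mod 89 = 27.
m = m₂ + h·q = 25 + 27·43 = 1186.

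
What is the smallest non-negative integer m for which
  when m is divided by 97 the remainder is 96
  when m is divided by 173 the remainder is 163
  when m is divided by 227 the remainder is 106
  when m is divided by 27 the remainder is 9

86817618

The moduli are pairwise coprime; N = 97·173·227·27 = 102850749.
N/97 = 1060317; 1060317 ≡ 10 (mod 97); 10·68 ≡ 1, so inverse 68.
N/173 = 594513; 594513 ≡ 85 (mod 173); 85·57 ≡ 1, so inverse 57.
N/227 = 453087; 453087 ≡ 222 (mod 227); 222·136 ≡ 1, so inverse 136.
N/27 = 3809287; 3809287 ≡ 19 (mod 27); 19·10 ≡ 1, so inverse 10.
m ≡ 96·1060317·68 + 163·594513·57 + 106·453087·136 + 9·3809287·10 = 19319907681.
19319907681 mod 102850749 = 86817618.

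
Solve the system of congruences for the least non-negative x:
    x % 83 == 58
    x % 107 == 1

8026

From x ≡ 58 (mod 83) write x = 58 + 83t. Substituting into x ≡ 1 (mod 107) gives 83t ≡ 50 (mod 107), and since 83⁻¹ ≡ 49 (mod 107), t ≡ 96. Hence x ≡ 58 + 83·96 = 8026 (mod 8881).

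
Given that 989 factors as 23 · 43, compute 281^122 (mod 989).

Mod 23: 281 ≡ 5; by Fermat, exponent reduces to 122 mod 22 = 12; 5^12 ≡ 18 (mod 23).
Mod 43: 281 ≡ 23; by Fermat, exponent reduces to 122 mod 42 = 38; 23^38 ≡ 14 (mod 43).
Combine by CRT: x ≡ 18 (mod 23), x ≡ 14 (mod 43) ⇒ x ≡ 616 (mod 989).

616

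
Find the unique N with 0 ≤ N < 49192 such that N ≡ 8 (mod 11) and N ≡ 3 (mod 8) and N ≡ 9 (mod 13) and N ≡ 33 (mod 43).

42259

The moduli are pairwise coprime; M = 11·8·13·43 = 49192.
M/11 = 4472; 4472 ≡ 6 (mod 11); 6·2 ≡ 1, so inverse 2.
M/8 = 6149; 6149 ≡ 5 (mod 8); 5·5 ≡ 1, so inverse 5.
M/13 = 3784; 3784 ≡ 1 (mod 13), inverse 1.
M/43 = 1144; 1144 ≡ 26 (mod 43); 26·5 ≡ 1, so inverse 5.
N ≡ 8·4472·2 + 3·6149·5 + 9·3784·1 + 33·1144·5 = 386603.
386603 mod 49192 = 42259.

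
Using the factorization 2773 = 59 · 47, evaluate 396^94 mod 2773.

Mod 59: 396 ≡ 42; by Fermat, exponent reduces to 94 mod 58 = 36; 42^36 ≡ 45 (mod 59).
Mod 47: 396 ≡ 20; by Fermat, exponent reduces to 94 mod 46 = 2; 20^2 ≡ 24 (mod 47).
Combine by CRT: x ≡ 45 (mod 59), x ≡ 24 (mod 47) ⇒ x ≡ 635 (mod 2773).

635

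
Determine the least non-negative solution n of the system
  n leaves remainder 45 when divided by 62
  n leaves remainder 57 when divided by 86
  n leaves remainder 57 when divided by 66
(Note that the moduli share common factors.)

gcd(62, 86) = 2 and 2 | (57 − 45), so the pair is consistent; merging gives n ≡ 1347 (mod 2666), where 2666 = lcm(62, 86).
gcd(2666, 66) = 2 and 2 | (57 − 1347), so the pair is consistent; merging gives n ≡ 65331 (mod 87978), where 87978 = lcm(2666, 66).
The solution is unique modulo lcm(62, 86, 66) = 87978.

65331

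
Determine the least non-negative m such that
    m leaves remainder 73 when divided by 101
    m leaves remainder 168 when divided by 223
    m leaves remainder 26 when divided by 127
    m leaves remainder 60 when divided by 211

The moduli are pairwise coprime; N = 101·223·127·211 = 603548831.
N/101 = 5975731; 5975731 ≡ 66 (mod 101); 66·75 ≡ 1, so inverse 75.
N/223 = 2706497; 2706497 ≡ 169 (mod 223); 169·128 ≡ 1, so inverse 128.
N/127 = 4752353; 4752353 ≡ 13 (mod 127); 13·88 ≡ 1, so inverse 88.
N/211 = 2860421; 2860421 ≡ 105 (mod 211); 105·209 ≡ 1, so inverse 209.
m ≡ 73·5975731·75 + 168·2706497·128 + 26·4752353·88 + 60·2860421·209 = 137660701717.
137660701717 mod 603548831 = 51568249.

51568249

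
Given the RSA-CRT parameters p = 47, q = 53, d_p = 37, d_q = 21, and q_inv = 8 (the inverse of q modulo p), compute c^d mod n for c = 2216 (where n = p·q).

m₁ = c^(d_p) mod p: c ≡ 7 (mod 47), and 7^37 mod 47 = 34.
m₂ = c^(d_q) mod q: c ≡ 43 (mod 53), and 43^21 mod 53 = 29.
h = q_inv·(m₁ − m₂) mod p = 8·(34 − 29) mod 47 = 40.
m = m₂ + h·q = 29 + 40·53 = 2149.

2149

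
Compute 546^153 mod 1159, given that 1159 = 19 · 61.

Mod 19: 546 ≡ 14; by Fermat, exponent reduces to 153 mod 18 = 9; 14^9 ≡ 18 (mod 19).
Mod 61: 546 ≡ 58; by Fermat, exponent reduces to 153 mod 60 = 33; 58^33 ≡ 34 (mod 61).
Combine by CRT: x ≡ 18 (mod 19), x ≡ 34 (mod 61) ⇒ x ≡ 949 (mod 1159).

949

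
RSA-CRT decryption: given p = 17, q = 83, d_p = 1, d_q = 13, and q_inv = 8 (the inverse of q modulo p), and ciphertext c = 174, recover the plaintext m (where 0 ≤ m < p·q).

m₁ = c^(d_p) mod p: c ≡ 4 (mod 17), and 4^1 mod 17 = 4.
m₂ = c^(d_q) mod q: c ≡ 8 (mod 83), and 8^13 mod 83 = 62.
h = q_inv·(m₁ − m₂) mod p = 8·(4 − 62) mod 17 = 12.
m = m₂ + h·q = 62 + 12·83 = 1058.

1058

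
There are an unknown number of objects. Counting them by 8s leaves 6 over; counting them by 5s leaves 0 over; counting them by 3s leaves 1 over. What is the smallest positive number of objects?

The moduli are pairwise coprime; M = 8·5·3 = 120.
M/8 = 15; 15 ≡ 7 (mod 8); 7·7 ≡ 1, so inverse 7.
M/5 = 24; 24 ≡ 4 (mod 5); 4·4 ≡ 1, so inverse 4.
M/3 = 40; 40 ≡ 1 (mod 3), inverse 1.
N ≡ 6·15·7 + 0·24·4 + 1·40·1 = 670.
670 mod 120 = 70.

70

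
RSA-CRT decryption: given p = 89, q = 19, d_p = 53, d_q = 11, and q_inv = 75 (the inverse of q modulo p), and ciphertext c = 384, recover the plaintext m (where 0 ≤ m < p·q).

m₁ = c^(d_p) mod p: c ≡ 28 (mod 89), and 28^53 mod 89 = 65.
m₂ = c^(d_q) mod q: c ≡ 4 (mod 19), and 4^11 mod 19 = 16.
h = q_inv·(m₁ − m₂) mod p = 75·(65 − 16) mod 89 = 26.
m = m₂ + h·q = 16 + 26·19 = 510.

510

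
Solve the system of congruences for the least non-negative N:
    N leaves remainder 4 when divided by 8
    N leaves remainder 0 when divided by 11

From N ≡ 4 (mod 8) write N = 4 + 8t. Substituting into N ≡ 0 (mod 11) gives 8t ≡ 7 (mod 11), and since 8⁻¹ ≡ 7 (mod 11), t ≡ 5. Hence N ≡ 4 + 8·5 = 44 (mod 88).

44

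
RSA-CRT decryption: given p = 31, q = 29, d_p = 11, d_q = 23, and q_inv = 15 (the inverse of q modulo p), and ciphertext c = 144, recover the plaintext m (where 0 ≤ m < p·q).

782

m₁ = c^(d_p) mod p: c ≡ 20 (mod 31), and 20^11 mod 31 = 7.
m₂ = c^(d_q) mod q: c ≡ 28 (mod 29), and 28^23 mod 29 = 28.
h = q_inv·(m₁ − m₂) mod p = 15·(7 − 28) mod 31 = 26.
m = m₂ + h·q = 28 + 26·29 = 782.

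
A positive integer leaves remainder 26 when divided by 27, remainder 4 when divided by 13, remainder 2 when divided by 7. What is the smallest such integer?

485

From n ≡ 26 (mod 27) write n = 26 + 27t. Substituting into n ≡ 4 (mod 13) gives 27t ≡ 4 (mod 13), and since 1⁻¹ ≡ 1 (mod 13), t ≡ 4. Hence n ≡ 26 + 27·4 = 134 (mod 351).
From n ≡ 134 (mod 351) write n = 134 + 351t. Substituting into n ≡ 2 (mod 7) gives 351t ≡ 1 (mod 7), and since 1⁻¹ ≡ 1 (mod 7), t ≡ 1. Hence n ≡ 134 + 351·1 = 485 (mod 2457).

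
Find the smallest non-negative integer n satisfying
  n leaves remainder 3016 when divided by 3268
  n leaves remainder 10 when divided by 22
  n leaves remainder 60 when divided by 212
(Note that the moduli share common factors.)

gcd(3268, 22) = 2 and 2 | (10 − 3016), so the pair is consistent; merging gives n ≡ 29160 (mod 35948), where 35948 = lcm(3268, 22).
gcd(35948, 212) = 4 and 4 | (60 − 29160), so the pair is consistent; merging gives n ≡ 1790612 (mod 1905244), where 1905244 = lcm(35948, 212).
The solution is unique modulo lcm(3268, 22, 212) = 1905244.

1790612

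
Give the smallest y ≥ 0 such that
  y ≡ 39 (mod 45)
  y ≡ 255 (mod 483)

Combine the congruences pairwise.
gcd(45, 483) = 3 and 3 | (255 − 39), so the pair is consistent; merging gives y ≡ 1704 (mod 7245), where 7245 = lcm(45, 483).
The solution is unique modulo lcm(45, 483) = 7245.

1704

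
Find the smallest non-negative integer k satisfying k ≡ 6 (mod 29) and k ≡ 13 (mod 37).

From k ≡ 6 (mod 29) write k = 6 + 29t. Substituting into k ≡ 13 (mod 37) gives 29t ≡ 7 (mod 37), and since 29⁻¹ ≡ 23 (mod 37), t ≡ 13. Hence k ≡ 6 + 29·13 = 383 (mod 1073).

383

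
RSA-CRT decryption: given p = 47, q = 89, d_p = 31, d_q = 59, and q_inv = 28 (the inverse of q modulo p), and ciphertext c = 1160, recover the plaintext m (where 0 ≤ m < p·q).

741

m₁ = c^(d_p) mod p: c ≡ 32 (mod 47), and 32^31 mod 47 = 36.
m₂ = c^(d_q) mod q: c ≡ 3 (mod 89), and 3^59 mod 89 = 29.
h = q_inv·(m₁ − m₂) mod p = 28·(36 − 29) mod 47 = 8.
m = m₂ + h·q = 29 + 8·89 = 741.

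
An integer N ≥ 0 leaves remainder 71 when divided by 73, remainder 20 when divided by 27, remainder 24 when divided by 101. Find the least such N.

181622

The moduli are pairwise coprime; M = 73·27·101 = 199071.
M/73 = 2727; 2727 ≡ 26 (mod 73); 26·59 ≡ 1, so inverse 59.
M/27 = 7373; 7373 ≡ 2 (mod 27); 2·14 ≡ 1, so inverse 14.
M/101 = 1971; 1971 ≡ 52 (mod 101); 52·68 ≡ 1, so inverse 68.
N ≡ 71·2727·59 + 20·7373·14 + 24·1971·68 = 16704515.
16704515 mod 199071 = 181622.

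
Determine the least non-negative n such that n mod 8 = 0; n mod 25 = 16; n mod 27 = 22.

616

The moduli are pairwise coprime; M = 8·25·27 = 5400.
M/8 = 675; 675 ≡ 3 (mod 8); 3·3 ≡ 1, so inverse 3.
M/25 = 216; 216 ≡ 16 (mod 25); 16·11 ≡ 1, so inverse 11.
M/27 = 200; 200 ≡ 11 (mod 27); 11·5 ≡ 1, so inverse 5.
n ≡ 0·675·3 + 16·216·11 + 22·200·5 = 60016.
60016 mod 5400 = 616.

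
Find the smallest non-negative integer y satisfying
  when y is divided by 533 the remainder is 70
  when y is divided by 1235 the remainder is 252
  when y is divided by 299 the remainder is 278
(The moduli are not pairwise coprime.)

76822

gcd(533, 1235) = 13 and 13 | (252 − 70), so the pair is consistent; merging gives y ≡ 26187 (mod 50635), where 50635 = lcm(533, 1235).
gcd(50635, 299) = 13 and 13 | (278 − 26187), so the pair is consistent; merging gives y ≡ 76822 (mod 1164605), where 1164605 = lcm(50635, 299).
The solution is unique modulo lcm(533, 1235, 299) = 1164605.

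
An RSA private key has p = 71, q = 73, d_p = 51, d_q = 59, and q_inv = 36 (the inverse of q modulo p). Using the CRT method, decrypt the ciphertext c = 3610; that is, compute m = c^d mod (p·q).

m₁ = c^(d_p) mod p: c ≡ 60 (mod 71), and 60^51 mod 71 = 2.
m₂ = c^(d_q) mod q: c ≡ 33 (mod 73), and 33^59 mod 73 = 44.
h = q_inv·(m₁ − m₂) mod p = 36·(2 − 44) mod 71 = 50.
m = m₂ + h·q = 44 + 50·73 = 3694.

3694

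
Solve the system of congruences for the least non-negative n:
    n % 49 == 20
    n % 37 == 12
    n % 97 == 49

The moduli are pairwise coprime; M = 49·37·97 = 175861.
M/49 = 3589; 3589 ≡ 12 (mod 49); 12·45 ≡ 1, so inverse 45.
M/37 = 4753; 4753 ≡ 17 (mod 37); 17·24 ≡ 1, so inverse 24.
M/97 = 1813; 1813 ≡ 67 (mod 97); 67·42 ≡ 1, so inverse 42.
n ≡ 20·3589·45 + 12·4753·24 + 49·1813·42 = 8330118.
8330118 mod 175861 = 64651.

64651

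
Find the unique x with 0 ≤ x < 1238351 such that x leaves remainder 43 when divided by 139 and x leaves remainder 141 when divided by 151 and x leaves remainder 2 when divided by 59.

The moduli are pairwise coprime; N = 139·151·59 = 1238351.
N/139 = 8909; 8909 ≡ 13 (mod 139); 13·107 ≡ 1, so inverse 107.
N/151 = 8201; 8201 ≡ 47 (mod 151); 47·45 ≡ 1, so inverse 45.
N/59 = 20989; 20989 ≡ 44 (mod 59); 44·55 ≡ 1, so inverse 55.
x ≡ 43·8909·107 + 141·8201·45 + 2·20989·55 = 95334444.
95334444 mod 1238351 = 1219768.

1219768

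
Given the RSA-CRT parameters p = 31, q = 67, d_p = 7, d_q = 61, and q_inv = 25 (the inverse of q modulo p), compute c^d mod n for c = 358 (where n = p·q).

508

m₁ = c^(d_p) mod p: c ≡ 17 (mod 31), and 17^7 mod 31 = 12.
m₂ = c^(d_q) mod q: c ≡ 23 (mod 67), and 23^61 mod 67 = 39.
h = q_inv·(m₁ − m₂) mod p = 25·(12 − 39) mod 31 = 7.
m = m₂ + h·q = 39 + 7·67 = 508.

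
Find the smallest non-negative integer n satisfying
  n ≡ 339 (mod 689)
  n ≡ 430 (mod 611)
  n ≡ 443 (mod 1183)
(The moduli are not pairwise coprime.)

gcd(689, 611) = 13 and 13 | (430 − 339), so the pair is consistent; merging gives n ≡ 6540 (mod 32383), where 32383 = lcm(689, 611).
gcd(32383, 1183) = 13 and 13 | (443 − 6540), so the pair is consistent; merging gives n ≡ 686583 (mod 2946853), where 2946853 = lcm(32383, 1183).
The solution is unique modulo lcm(689, 611, 1183) = 2946853.

686583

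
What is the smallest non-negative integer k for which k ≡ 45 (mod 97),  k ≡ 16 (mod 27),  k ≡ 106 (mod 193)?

The moduli are pairwise coprime; N = 97·27·193 = 505467.
N/97 = 5211; 5211 ≡ 70 (mod 97); 70·79 ≡ 1, so inverse 79.
N/27 = 18721; 18721 ≡ 10 (mod 27); 10·19 ≡ 1, so inverse 19.
N/193 = 2619; 2619 ≡ 110 (mod 193); 110·93 ≡ 1, so inverse 93.
k ≡ 45·5211·79 + 16·18721·19 + 106·2619·93 = 50034391.
50034391 mod 505467 = 498625.

498625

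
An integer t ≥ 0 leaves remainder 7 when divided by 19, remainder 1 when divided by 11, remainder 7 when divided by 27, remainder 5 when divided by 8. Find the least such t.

The moduli are pairwise coprime; N = 19·11·27·8 = 45144.
N/19 = 2376; 2376 ≡ 1 (mod 19), inverse 1.
N/11 = 4104; 4104 ≡ 1 (mod 11), inverse 1.
N/27 = 1672; 1672 ≡ 25 (mod 27); 25·13 ≡ 1, so inverse 13.
N/8 = 5643; 5643 ≡ 3 (mod 8); 3·3 ≡ 1, so inverse 3.
t ≡ 7·2376·1 + 1·4104·1 + 7·1672·13 + 5·5643·3 = 257533.
257533 mod 45144 = 31813.

31813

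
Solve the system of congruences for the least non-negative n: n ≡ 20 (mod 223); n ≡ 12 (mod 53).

7379

Combine the congruences pairwise.
From n ≡ 20 (mod 223) write n = 20 + 223t. Substituting into n ≡ 12 (mod 53) gives 223t ≡ 45 (mod 53), and since 11⁻¹ ≡ 29 (mod 53), t ≡ 33. Hence n ≡ 20 + 223·33 = 7379 (mod 11819).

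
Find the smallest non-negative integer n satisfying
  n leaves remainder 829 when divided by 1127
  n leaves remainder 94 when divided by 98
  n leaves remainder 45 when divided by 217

gcd(1127, 98) = 49 and 49 | (94 − 829), so the pair is consistent; merging gives n ≡ 1956 (mod 2254), where 2254 = lcm(1127, 98).
gcd(2254, 217) = 7 and 7 | (45 − 1956), so the pair is consistent; merging gives n ≡ 38020 (mod 69874), where 69874 = lcm(2254, 217).
The solution is unique modulo lcm(1127, 98, 217) = 69874.

38020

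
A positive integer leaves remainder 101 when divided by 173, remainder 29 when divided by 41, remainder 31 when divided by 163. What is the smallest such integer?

The moduli are pairwise coprime; M = 173·41·163 = 1156159.
M/173 = 6683; 6683 ≡ 109 (mod 173); 109·100 ≡ 1, so inverse 100.
M/41 = 28199; 28199 ≡ 32 (mod 41); 32·9 ≡ 1, so inverse 9.
M/163 = 7093; 7093 ≡ 84 (mod 163); 84·33 ≡ 1, so inverse 33.
n ≡ 101·6683·100 + 29·28199·9 + 31·7093·33 = 82114378.
82114378 mod 1156159 = 27089.

27089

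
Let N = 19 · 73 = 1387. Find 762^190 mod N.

397

Mod 19: 762 ≡ 2; by Fermat, exponent reduces to 190 mod 18 = 10; 2^10 ≡ 17 (mod 19).
Mod 73: 762 ≡ 32; by Fermat, exponent reduces to 190 mod 72 = 46; 32^46 ≡ 32 (mod 73).
Combine by CRT: x ≡ 17 (mod 19), x ≡ 32 (mod 73) ⇒ x ≡ 397 (mod 1387).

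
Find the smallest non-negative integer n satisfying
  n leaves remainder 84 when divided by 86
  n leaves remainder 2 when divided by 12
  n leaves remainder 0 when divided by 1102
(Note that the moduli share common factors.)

124526

Combine the congruences pairwise.
gcd(86, 12) = 2 and 2 | (2 − 84), so the pair is consistent; merging gives n ≡ 170 (mod 516), where 516 = lcm(86, 12).
gcd(516, 1102) = 2 and 2 | (0 − 170), so the pair is consistent; merging gives n ≡ 124526 (mod 284316), where 284316 = lcm(516, 1102).
The solution is unique modulo lcm(86, 12, 1102) = 284316.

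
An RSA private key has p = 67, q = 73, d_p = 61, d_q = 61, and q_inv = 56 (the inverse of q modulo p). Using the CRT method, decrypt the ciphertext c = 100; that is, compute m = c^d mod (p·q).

m₁ = c^(d_p) mod p: c ≡ 33 (mod 67), and 33^61 mod 67 = 35.
m₂ = c^(d_q) mod q: c ≡ 27 (mod 73), and 27^61 mod 73 = 27.
h = q_inv·(m₁ − m₂) mod p = 56·(35 − 27) mod 67 = 46.
m = m₂ + h·q = 27 + 46·73 = 3385.

3385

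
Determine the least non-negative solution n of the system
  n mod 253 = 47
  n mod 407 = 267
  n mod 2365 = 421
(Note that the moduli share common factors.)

792696

gcd(253, 407) = 11 and 11 | (267 − 47), so the pair is consistent; merging gives n ≡ 6372 (mod 9361), where 9361 = lcm(253, 407).
gcd(9361, 2365) = 11 and 11 | (421 − 6372), so the pair is consistent; merging gives n ≡ 792696 (mod 2012615), where 2012615 = lcm(9361, 2365).
The solution is unique modulo lcm(253, 407, 2365) = 2012615.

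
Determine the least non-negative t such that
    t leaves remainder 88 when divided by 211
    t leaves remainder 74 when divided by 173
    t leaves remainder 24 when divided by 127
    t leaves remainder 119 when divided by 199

495845235

The moduli are pairwise coprime; N = 211·173·127·199 = 922540319.
N/211 = 4372229; 4372229 ≡ 98 (mod 211); 98·28 ≡ 1, so inverse 28.
N/173 = 5332603; 5332603 ≡ 51 (mod 173); 51·95 ≡ 1, so inverse 95.
N/127 = 7264097; 7264097 ≡ 78 (mod 127); 78·57 ≡ 1, so inverse 57.
N/199 = 4635881; 4635881 ≡ 176 (mod 199); 176·173 ≡ 1, so inverse 173.
t ≡ 88·4372229·28 + 74·5332603·95 + 24·7264097·57 + 119·4635881·173 = 153637538189.
153637538189 mod 922540319 = 495845235.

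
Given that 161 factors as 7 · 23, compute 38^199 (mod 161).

38

Mod 7: 38 ≡ 3; by Fermat, exponent reduces to 199 mod 6 = 1; 3^1 ≡ 3 (mod 7).
Mod 23: 38 ≡ 15; by Fermat, exponent reduces to 199 mod 22 = 1; 15^1 ≡ 15 (mod 23).
Combine by CRT: x ≡ 3 (mod 7), x ≡ 15 (mod 23) ⇒ x ≡ 38 (mod 161).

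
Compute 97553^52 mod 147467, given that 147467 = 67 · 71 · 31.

99898

Mod 67: 97553 ≡ 1; 1^52 ≡ 1 (mod 67).
Mod 71: 97553 ≡ 70; 70^52 ≡ 1 (mod 71).
Mod 31: 97553 ≡ 27; by Fermat, exponent reduces to 52 mod 30 = 22; 27^22 ≡ 16 (mod 31).
Combine by CRT: x ≡ 1 (mod 67), x ≡ 1 (mod 71), x ≡ 16 (mod 31) ⇒ x ≡ 99898 (mod 147467).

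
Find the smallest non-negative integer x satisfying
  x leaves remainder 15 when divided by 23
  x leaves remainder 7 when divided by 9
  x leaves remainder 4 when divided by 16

The moduli are pairwise coprime; N = 23·9·16 = 3312.
N/23 = 144; 144 ≡ 6 (mod 23); 6·4 ≡ 1, so inverse 4.
N/9 = 368; 368 ≡ 8 (mod 9); 8·8 ≡ 1, so inverse 8.
N/16 = 207; 207 ≡ 15 (mod 16); 15·15 ≡ 1, so inverse 15.
x ≡ 15·144·4 + 7·368·8 + 4·207·15 = 41668.
41668 mod 3312 = 1924.

1924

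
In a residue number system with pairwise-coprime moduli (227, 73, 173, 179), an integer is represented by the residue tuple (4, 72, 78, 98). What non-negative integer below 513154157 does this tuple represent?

From x ≡ 4 (mod 227) write x = 4 + 227t. Substituting into x ≡ 72 (mod 73) gives 227t ≡ 68 (mod 73), and since 8⁻¹ ≡ 64 (mod 73), t ≡ 45. Hence x ≡ 4 + 227·45 = 10219 (mod 16571).
From x ≡ 10219 (mod 16571) write x = 10219 + 16571t. Substituting into x ≡ 78 (mod 173) gives 16571t ≡ 66 (mod 173), and since 136⁻¹ ≡ 14 (mod 173), t ≡ 59. Hence x ≡ 10219 + 16571·59 = 987908 (mod 2866783).
From x ≡ 987908 (mod 2866783) write x = 987908 + 2866783t. Substituting into x ≡ 98 (mod 179) gives 2866783t ≡ 91 (mod 179), and since 98⁻¹ ≡ 137 (mod 179), t ≡ 116. Hence x ≡ 987908 + 2866783·116 = 333534736 (mod 513154157).

333534736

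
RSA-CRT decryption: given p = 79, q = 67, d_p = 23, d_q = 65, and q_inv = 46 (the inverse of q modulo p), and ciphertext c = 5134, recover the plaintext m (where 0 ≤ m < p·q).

4028

m₁ = c^(d_p) mod p: c ≡ 78 (mod 79), and 78^23 mod 79 = 78.
m₂ = c^(d_q) mod q: c ≡ 42 (mod 67), and 42^65 mod 67 = 8.
h = q_inv·(m₁ − m₂) mod p = 46·(78 − 8) mod 79 = 60.
m = m₂ + h·q = 8 + 60·67 = 4028.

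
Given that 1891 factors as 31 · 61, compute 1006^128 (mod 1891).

Mod 31: 1006 ≡ 14; by Fermat, exponent reduces to 128 mod 30 = 8; 14^8 ≡ 18 (mod 31).
Mod 61: 1006 ≡ 30; by Fermat, exponent reduces to 128 mod 60 = 8; 30^8 ≡ 56 (mod 61).
Combine by CRT: x ≡ 18 (mod 31), x ≡ 56 (mod 61) ⇒ x ≡ 483 (mod 1891).

483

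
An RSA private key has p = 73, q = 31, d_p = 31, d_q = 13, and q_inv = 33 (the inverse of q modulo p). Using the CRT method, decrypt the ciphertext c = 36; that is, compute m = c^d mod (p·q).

m₁ = c^(d_p) mod p: c ≡ 36 (mod 73), and 36^31 mod 73 = 41.
m₂ = c^(d_q) mod q: c ≡ 5 (mod 31), and 5^13 mod 31 = 5.
h = q_inv·(m₁ − m₂) mod p = 33·(41 − 5) mod 73 = 20.
m = m₂ + h·q = 5 + 20·31 = 625.

625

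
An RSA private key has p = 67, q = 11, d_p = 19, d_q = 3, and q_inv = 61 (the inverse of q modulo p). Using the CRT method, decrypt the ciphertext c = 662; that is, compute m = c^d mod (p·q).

m₁ = c^(d_p) mod p: c ≡ 59 (mod 67), and 59^19 mod 67 = 14.
m₂ = c^(d_q) mod q: c ≡ 2 (mod 11), and 2^3 mod 11 = 8.
h = q_inv·(m₁ − m₂) mod p = 61·(14 − 8) mod 67 = 31.
m = m₂ + h·q = 8 + 31·11 = 349.

349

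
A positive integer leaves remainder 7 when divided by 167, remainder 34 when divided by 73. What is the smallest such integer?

7188

From x ≡ 7 (mod 167) write x = 7 + 167t. Substituting into x ≡ 34 (mod 73) gives 167t ≡ 27 (mod 73), and since 21⁻¹ ≡ 7 (mod 73), t ≡ 43. Hence x ≡ 7 + 167·43 = 7188 (mod 12191).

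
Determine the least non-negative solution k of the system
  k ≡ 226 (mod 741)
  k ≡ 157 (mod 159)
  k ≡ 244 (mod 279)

2407735

gcd(741, 159) = 3 and 3 | (157 − 226), so the pair is consistent; merging gives k ≡ 12082 (mod 39273), where 39273 = lcm(741, 159).
gcd(39273, 279) = 3 and 3 | (244 − 12082), so the pair is consistent; merging gives k ≡ 2407735 (mod 3652389), where 3652389 = lcm(39273, 279).
The solution is unique modulo lcm(741, 159, 279) = 3652389.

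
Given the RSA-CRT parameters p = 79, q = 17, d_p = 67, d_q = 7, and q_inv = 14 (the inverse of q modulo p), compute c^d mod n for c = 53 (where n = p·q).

740

m₁ = c^(d_p) mod p: c ≡ 53 (mod 79), and 53^67 mod 79 = 29.
m₂ = c^(d_q) mod q: c ≡ 2 (mod 17), and 2^7 mod 17 = 9.
h = q_inv·(m₁ − m₂) mod p = 14·(29 − 9) mod 79 = 43.
m = m₂ + h·q = 9 + 43·17 = 740.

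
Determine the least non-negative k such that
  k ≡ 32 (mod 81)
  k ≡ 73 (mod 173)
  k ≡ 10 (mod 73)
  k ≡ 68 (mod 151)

The moduli are pairwise coprime; N = 81·173·73·151 = 154465299.
N/81 = 1906979; 1906979 ≡ 77 (mod 81); 77·20 ≡ 1, so inverse 20.
N/173 = 892863; 892863 ≡ 10 (mod 173); 10·52 ≡ 1, so inverse 52.
N/73 = 2115963; 2115963 ≡ 58 (mod 73); 58·34 ≡ 1, so inverse 34.
N/151 = 1022949; 1022949 ≡ 75 (mod 151); 75·149 ≡ 1, so inverse 149.
k ≡ 32·1906979·20 + 73·892863·52 + 10·2115963·34 + 68·1022949·149 = 15693721196.
15693721196 mod 154465299 = 92725997.

92725997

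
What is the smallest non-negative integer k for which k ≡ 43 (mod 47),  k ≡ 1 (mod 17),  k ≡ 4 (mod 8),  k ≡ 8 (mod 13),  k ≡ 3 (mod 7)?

From k ≡ 43 (mod 47) write k = 43 + 47t. Substituting into k ≡ 1 (mod 17) gives 47t ≡ 9 (mod 17), and since 13⁻¹ ≡ 4 (mod 17), t ≡ 2. Hence k ≡ 43 + 47·2 = 137 (mod 799).
From k ≡ 137 (mod 799) write k = 137 + 799t. Substituting into k ≡ 4 (mod 8) gives 799t ≡ 3 (mod 8), and since 7⁻¹ ≡ 7 (mod 8), t ≡ 5. Hence k ≡ 137 + 799·5 = 4132 (mod 6392).
From k ≡ 4132 (mod 6392) write k = 4132 + 6392t. Substituting into k ≡ 8 (mod 13) gives 6392t ≡ 10 (mod 13), and since 9⁻¹ ≡ 3 (mod 13), t ≡ 4. Hence k ≡ 4132 + 6392·4 = 29700 (mod 83096).
From k ≡ 29700 (mod 83096) write k = 29700 + 83096t. Substituting into k ≡ 3 (mod 7) gives 83096t ≡ 4 (mod 7), and since 6⁻¹ ≡ 6 (mod 7), t ≡ 3. Hence k ≡ 29700 + 83096·3 = 278988 (mod 581672).

278988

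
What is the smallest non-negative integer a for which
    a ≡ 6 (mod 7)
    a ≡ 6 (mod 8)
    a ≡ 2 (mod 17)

From a ≡ 6 (mod 7) write a = 6 + 7t. Substituting into a ≡ 6 (mod 8) gives 7t ≡ 0 (mod 8), and since 7⁻¹ ≡ 7 (mod 8), t ≡ 0. Hence a ≡ 6 + 7·0 = 6 (mod 56).
From a ≡ 6 (mod 56) write a = 6 + 56t. Substituting into a ≡ 2 (mod 17) gives 56t ≡ 13 (mod 17), and since 5⁻¹ ≡ 7 (mod 17), t ≡ 6. Hence a ≡ 6 + 56·6 = 342 (mod 952).

342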